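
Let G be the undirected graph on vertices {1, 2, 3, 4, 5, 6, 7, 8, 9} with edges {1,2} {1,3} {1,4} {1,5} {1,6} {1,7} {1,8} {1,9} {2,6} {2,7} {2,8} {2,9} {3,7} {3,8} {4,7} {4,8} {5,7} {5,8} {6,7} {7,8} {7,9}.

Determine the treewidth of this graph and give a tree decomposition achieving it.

Each bag holds 4 vertices, so the decomposition has width 3, which upper-bounds the treewidth. Conversely, {1, 2, 7, 8} is a clique of size 4, and the vertices of any clique must share a bag in every tree decomposition; so some bag has ≥ 4 vertices and tw(G) ≥ 3. Combining the bounds, tw(G) = 3.

Treewidth 3.
One such decomposition:
Bags: B1 = {1, 2, 7, 8}  B2 = {1, 2, 6, 7}  B3 = {1, 3, 7, 8}  B4 = {1, 5, 7, 8}  B5 = {1, 4, 7, 8}  B6 = {1, 2, 7, 9}
Tree: B1–B2, B1–B3, B3–B4, B4–B5, B1–B6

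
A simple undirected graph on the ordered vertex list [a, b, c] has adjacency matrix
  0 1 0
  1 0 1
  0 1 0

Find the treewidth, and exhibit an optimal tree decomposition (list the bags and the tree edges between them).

Treewidth 1.
One optimal decomposition is:
Bags: B1 = {a, b}  B2 = {b, c}
Tree: B1–B2

Every bag has size at most 2, so the width is 2 − 1 = 1 and tw(G) ≤ 1. G has an edge, so its treewidth is at least 1. Therefore the treewidth is 1.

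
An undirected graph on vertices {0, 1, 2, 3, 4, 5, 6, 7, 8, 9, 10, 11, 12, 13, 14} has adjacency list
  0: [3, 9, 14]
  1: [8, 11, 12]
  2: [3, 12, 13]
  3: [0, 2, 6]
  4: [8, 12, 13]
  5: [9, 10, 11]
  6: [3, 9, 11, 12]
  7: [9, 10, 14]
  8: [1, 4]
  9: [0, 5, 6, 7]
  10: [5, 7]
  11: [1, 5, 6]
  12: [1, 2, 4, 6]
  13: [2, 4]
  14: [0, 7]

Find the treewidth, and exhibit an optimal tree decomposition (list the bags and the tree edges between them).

Treewidth 3.
One such decomposition:
Bags: B1 = {5, 7, 10, 14}  B2 = {5, 7, 9, 14}  B3 = {0, 5, 9, 14}  B4 = {0, 5, 9, 11}  B5 = {0, 6, 9, 11}  B6 = {0, 3, 6, 11}  B7 = {1, 3, 6, 11}  B8 = {1, 3, 6, 12}  B9 = {1, 2, 3, 12}  B10 = {1, 2, 8, 12}  B11 = {2, 4, 8, 12}  B12 = {2, 4, 8, 13}
Tree: B1–B2, B2–B3, B3–B4, B4–B5, B5–B6, B6–B7, B7–B8, B8–B9, B9–B10, B10–B11, B11–B12

The largest bag has 4 vertices, giving width 3; this decomposition certifies tw(G) ≤ 3. For the lower bound: the 4 vertex sets {7,10,14}, {5}, {9}, {0,3,6,11} are disjoint, each induces a connected subgraph, and every pair is joined by at least one edge of G. Contracting each set to a single vertex therefore yields K_{4} as a minor, and since treewidth is minor-monotone, tw(G) ≥ tw(K_{4}) = 3. The upper and lower bounds meet at 3, so that is the treewidth.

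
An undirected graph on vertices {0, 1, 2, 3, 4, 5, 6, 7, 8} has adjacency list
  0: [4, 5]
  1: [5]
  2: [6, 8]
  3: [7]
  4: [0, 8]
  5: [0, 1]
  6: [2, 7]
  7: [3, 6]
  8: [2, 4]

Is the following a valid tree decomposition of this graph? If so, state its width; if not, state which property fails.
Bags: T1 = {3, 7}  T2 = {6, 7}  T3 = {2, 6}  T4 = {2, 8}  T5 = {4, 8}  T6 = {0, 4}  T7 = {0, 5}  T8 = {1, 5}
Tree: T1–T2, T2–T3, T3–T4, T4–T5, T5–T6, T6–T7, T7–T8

Vertex coverage: the bags together contain {0, 1, 2, 3, 4, 5, 6, 7, 8}, the full vertex set. Edge coverage: each edge of G has both endpoints in at least one bag. Running intersection: for every vertex, the bags containing it form a connected subtree. All three properties hold, so this is a valid tree decomposition of width max|bag| − 1 = 1, and hence tw(G) ≤ 1.

Yes; width 1.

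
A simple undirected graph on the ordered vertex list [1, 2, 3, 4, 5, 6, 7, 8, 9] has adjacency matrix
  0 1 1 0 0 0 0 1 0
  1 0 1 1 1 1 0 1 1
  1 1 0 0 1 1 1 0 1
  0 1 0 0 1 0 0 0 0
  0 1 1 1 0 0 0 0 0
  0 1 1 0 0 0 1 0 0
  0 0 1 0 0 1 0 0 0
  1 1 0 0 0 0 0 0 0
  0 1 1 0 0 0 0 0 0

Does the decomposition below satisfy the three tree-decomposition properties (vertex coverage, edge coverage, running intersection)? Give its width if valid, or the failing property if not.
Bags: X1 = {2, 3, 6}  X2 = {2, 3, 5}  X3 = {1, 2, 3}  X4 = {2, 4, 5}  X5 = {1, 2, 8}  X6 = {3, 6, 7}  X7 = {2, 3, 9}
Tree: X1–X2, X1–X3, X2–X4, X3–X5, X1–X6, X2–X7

Yes; width 2.

Checking the three conditions: (i) the bags cover all of {1, 2, 3, 4, 5, 6, 7, 8, 9}; (ii) for each edge, some bag contains both endpoints; (iii) the bags containing any fixed vertex form a subtree. All hold, so the decomposition is valid with width 3 − 1 = 2.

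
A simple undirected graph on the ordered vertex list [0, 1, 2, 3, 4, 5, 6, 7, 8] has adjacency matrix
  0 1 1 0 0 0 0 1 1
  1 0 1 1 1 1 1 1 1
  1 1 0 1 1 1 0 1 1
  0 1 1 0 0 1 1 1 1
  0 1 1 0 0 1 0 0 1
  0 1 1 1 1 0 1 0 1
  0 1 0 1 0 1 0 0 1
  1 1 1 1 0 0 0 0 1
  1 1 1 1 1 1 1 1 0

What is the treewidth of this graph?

A width-4 tree decomposition is:
Bags: B1 = {1, 2, 3, 7, 8}  B2 = {1, 2, 3, 5, 8}  B3 = {1, 2, 4, 5, 8}  B4 = {1, 3, 5, 6, 8}  B5 = {0, 1, 2, 7, 8}
Tree: B1–B2, B2–B3, B2–B4, B1–B5
Each bag holds 5 vertices, so the decomposition has width 4, which upper-bounds the treewidth. Conversely, {0, 1, 2, 7, 8} is a clique of size 5, and the vertices of any clique must share a bag in every tree decomposition; so some bag has ≥ 5 vertices and tw(G) ≥ 4. Hence tw(G) = 4 exactly.

4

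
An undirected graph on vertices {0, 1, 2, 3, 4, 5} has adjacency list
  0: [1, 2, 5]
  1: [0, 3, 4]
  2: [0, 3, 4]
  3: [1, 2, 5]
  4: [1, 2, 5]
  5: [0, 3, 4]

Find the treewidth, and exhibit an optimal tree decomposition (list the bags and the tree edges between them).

Treewidth 3.
Bags: B1 = {1, 2, 4, 5}  B2 = {0, 1, 2, 5}  B3 = {1, 2, 3, 5}
Tree: B1–B2, B2–B3

Every bag has size at most 4, so the width is 4 − 1 = 3 and tw(G) ≤ 3. For the lower bound: the 4 vertex sets {1,4}, {0,2}, {5}, {3} are disjoint, each induces a connected subgraph, and every pair is joined by at least one edge of G. Contracting each set to a single vertex therefore yields K_{4} as a minor, and since treewidth is minor-monotone, tw(G) ≥ tw(K_{4}) = 3. Hence tw(G) = 3 exactly.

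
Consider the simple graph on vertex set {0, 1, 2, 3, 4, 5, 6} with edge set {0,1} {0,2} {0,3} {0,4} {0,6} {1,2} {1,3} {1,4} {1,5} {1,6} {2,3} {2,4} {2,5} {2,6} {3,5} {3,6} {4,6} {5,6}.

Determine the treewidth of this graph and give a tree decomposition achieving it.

Each bag holds 5 vertices, so the decomposition has width 4, which upper-bounds the treewidth. For the lower bound, the 5 vertices {0, 1, 2, 3, 6} are pairwise adjacent, and any tree decomposition puts a clique entirely inside one bag — forcing width ≥ 4. Combining the bounds, tw(G) = 4.

Treewidth 4.
One optimal decomposition is:
Bags: B1 = {0, 1, 2, 3, 6}  B2 = {1, 2, 3, 5, 6}  B3 = {0, 1, 2, 4, 6}
Tree: B1–B2, B1–B3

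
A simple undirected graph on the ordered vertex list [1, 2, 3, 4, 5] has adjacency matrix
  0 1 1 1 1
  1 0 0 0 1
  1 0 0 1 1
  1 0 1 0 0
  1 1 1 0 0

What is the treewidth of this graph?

A width-2 tree decomposition is:
Bags: B1 = {1, 3, 5}  B2 = {1, 3, 4}  B3 = {1, 2, 5}
Tree: B1–B2, B1–B3
Each bag holds 3 vertices, so the decomposition has width 2, which upper-bounds the treewidth. Conversely, {1, 2, 5} is a clique of size 3, and the vertices of any clique must share a bag in every tree decomposition; so some bag has ≥ 3 vertices and tw(G) ≥ 2. Combining the bounds, tw(G) = 2.

2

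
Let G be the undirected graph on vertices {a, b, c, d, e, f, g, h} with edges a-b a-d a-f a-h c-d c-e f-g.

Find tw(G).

1

A width-1 tree decomposition is:
Bags: B1 = {a, d}  B2 = {c, d}  B3 = {a, f}  B4 = {a, b}  B5 = {c, e}  B6 = {f, g}  B7 = {a, h}
Tree: B1–B2, B1–B3, B3–B4, B2–B5, B3–B6, B1–B7
Every bag has size at most 2, so the width is 2 − 1 = 1 and tw(G) ≤ 1. Any graph with an edge has treewidth ≥ 1, and G has the edge a–d. Combining the bounds, tw(G) = 1.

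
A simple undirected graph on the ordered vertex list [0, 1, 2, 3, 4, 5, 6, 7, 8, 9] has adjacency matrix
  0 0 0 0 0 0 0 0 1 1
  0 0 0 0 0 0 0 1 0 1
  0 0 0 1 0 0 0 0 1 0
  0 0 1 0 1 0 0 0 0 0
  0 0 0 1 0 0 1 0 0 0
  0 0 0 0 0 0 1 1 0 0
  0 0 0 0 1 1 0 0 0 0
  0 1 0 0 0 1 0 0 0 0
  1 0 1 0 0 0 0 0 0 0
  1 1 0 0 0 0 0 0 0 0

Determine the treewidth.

2

A width-2 tree decomposition is:
Bags: B1 = {0, 1, 9}  B2 = {0, 1, 7}  B3 = {0, 5, 7}  B4 = {0, 5, 6}  B5 = {0, 4, 6}  B6 = {0, 3, 4}  B7 = {0, 2, 3}  B8 = {0, 2, 8}
Tree: B1–B2, B2–B3, B3–B4, B4–B5, B5–B6, B6–B7, B7–B8
Every bag has size at most 3, so the width is 3 − 1 = 2 and tw(G) ≤ 2. For the lower bound, G contains the cycle 0–9–1–7–5–6–4–3–2–8–0, so G is not a forest; only forests have treewidth ≤ 1, hence tw(G) ≥ 2. Therefore the treewidth is 2.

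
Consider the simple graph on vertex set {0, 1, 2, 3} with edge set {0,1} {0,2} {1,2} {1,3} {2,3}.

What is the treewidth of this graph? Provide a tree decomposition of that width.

Every bag has size at most 3, so the width is 3 − 1 = 2 and tw(G) ≤ 2. For the lower bound, the 3 vertices {0, 1, 2} are pairwise adjacent, and any tree decomposition puts a clique entirely inside one bag — forcing width ≥ 2. Hence tw(G) = 2 exactly.

Treewidth 2.
One such decomposition:
Bags: B1 = {0, 1, 2}  B2 = {1, 2, 3}
Tree: B1–B2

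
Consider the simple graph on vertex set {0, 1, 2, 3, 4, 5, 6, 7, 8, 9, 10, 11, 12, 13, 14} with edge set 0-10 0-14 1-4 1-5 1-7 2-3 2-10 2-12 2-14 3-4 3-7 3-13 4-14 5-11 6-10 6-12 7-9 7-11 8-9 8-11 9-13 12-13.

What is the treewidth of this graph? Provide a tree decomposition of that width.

Treewidth 3.
One such decomposition:
Bags: B1 = {0, 6, 10, 14}  B2 = {2, 6, 10, 14}  B3 = {2, 6, 12, 14}  B4 = {2, 4, 12, 14}  B5 = {2, 3, 4, 12}  B6 = {3, 4, 12, 13}  B7 = {1, 3, 4, 13}  B8 = {1, 3, 7, 13}  B9 = {1, 7, 9, 13}  B10 = {1, 5, 7, 9}  B11 = {5, 7, 9, 11}  B12 = {5, 8, 9, 11}
Tree: B1–B2, B2–B3, B3–B4, B4–B5, B5–B6, B6–B7, B7–B8, B8–B9, B9–B10, B10–B11, B11–B12

The largest bag has 4 vertices, giving width 3; this decomposition certifies tw(G) ≤ 3. For the lower bound: the 4 vertex sets {0,6,10}, {14}, {2}, {3,4,12,13} are disjoint, each induces a connected subgraph, and every pair is joined by at least one edge of G. Contracting each set to a single vertex therefore yields K_{4} as a minor, and since treewidth is minor-monotone, tw(G) ≥ tw(K_{4}) = 3. Therefore the treewidth is 3.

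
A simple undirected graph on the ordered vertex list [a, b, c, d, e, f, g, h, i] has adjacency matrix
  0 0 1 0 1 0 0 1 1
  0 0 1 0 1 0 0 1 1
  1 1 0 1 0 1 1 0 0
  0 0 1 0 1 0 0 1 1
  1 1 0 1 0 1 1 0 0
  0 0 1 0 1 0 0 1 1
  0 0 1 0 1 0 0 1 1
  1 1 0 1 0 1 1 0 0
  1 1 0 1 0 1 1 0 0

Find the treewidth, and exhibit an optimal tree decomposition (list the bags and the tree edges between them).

Each bag holds 5 vertices, so the decomposition has width 4, which upper-bounds the treewidth. For the lower bound: the 5 vertex sets {a,i}, {c,d}, {e,g}, {h}, {f} are disjoint, each induces a connected subgraph, and every pair is joined by at least one edge of G. Contracting each set to a single vertex therefore yields K_{5} as a minor, and since treewidth is minor-monotone, tw(G) ≥ tw(K_{5}) = 4. Therefore the treewidth is 4.

Treewidth 4.
Bags: B1 = {a, c, e, h, i}  B2 = {c, d, e, h, i}  B3 = {c, e, g, h, i}  B4 = {c, e, f, h, i}  B5 = {b, c, e, h, i}
Tree: B1–B2, B2–B3, B3–B4, B4–B5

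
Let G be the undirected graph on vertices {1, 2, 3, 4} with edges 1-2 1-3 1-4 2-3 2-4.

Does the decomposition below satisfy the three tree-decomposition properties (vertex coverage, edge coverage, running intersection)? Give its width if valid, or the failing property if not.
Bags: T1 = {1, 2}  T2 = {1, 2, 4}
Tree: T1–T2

No — vertex 3 appears in no bag.

A tree decomposition must satisfy three properties: every vertex lies in some bag; for every edge, both endpoints lie together in some bag; and for every vertex, the bags containing it form a connected subtree. Here vertex 3 appears in no bag, so the decomposition is invalid.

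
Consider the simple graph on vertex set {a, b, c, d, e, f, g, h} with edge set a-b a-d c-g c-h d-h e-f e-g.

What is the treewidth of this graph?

1

A width-1 tree decomposition is:
Bags: B1 = {a, b}  B2 = {a, d}  B3 = {d, h}  B4 = {c, h}  B5 = {c, g}  B6 = {e, g}  B7 = {e, f}
Tree: B1–B2, B2–B3, B3–B4, B4–B5, B5–B6, B6–B7
Every bag has size at most 2, so the width is 2 − 1 = 1 and tw(G) ≤ 1. Since G has at least one edge (e.g. b–a), it is not an edgeless graph, so tw(G) ≥ 1. The upper and lower bounds meet at 1, so that is the treewidth.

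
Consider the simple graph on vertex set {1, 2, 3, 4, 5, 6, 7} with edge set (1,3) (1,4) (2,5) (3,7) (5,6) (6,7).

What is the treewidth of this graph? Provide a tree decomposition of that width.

Treewidth 1.
Bags: B1 = {2, 5}  B2 = {5, 6}  B3 = {6, 7}  B4 = {3, 7}  B5 = {1, 3}  B6 = {1, 4}
Tree: B1–B2, B2–B3, B3–B4, B4–B5, B5–B6

The largest bag has 2 vertices, giving width 1; this decomposition certifies tw(G) ≤ 1. Since G has at least one edge (e.g. 2–5), it is not an edgeless graph, so tw(G) ≥ 1. Therefore the treewidth is 1.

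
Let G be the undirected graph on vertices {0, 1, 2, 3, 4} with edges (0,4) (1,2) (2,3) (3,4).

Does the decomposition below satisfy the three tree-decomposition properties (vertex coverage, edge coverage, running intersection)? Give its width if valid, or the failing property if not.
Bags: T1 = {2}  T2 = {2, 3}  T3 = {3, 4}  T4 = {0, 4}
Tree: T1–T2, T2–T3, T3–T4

A tree decomposition must satisfy three properties: every vertex lies in some bag; for every edge, both endpoints lie together in some bag; and for every vertex, the bags containing it form a connected subtree. Here vertex 1 appears in no bag, so the decomposition is invalid.

No — vertex 1 appears in no bag.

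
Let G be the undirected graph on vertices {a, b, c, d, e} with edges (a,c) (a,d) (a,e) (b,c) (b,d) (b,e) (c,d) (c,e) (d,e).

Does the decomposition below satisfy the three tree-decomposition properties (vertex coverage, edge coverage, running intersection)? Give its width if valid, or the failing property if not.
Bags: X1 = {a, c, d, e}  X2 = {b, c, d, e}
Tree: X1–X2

Every vertex of G appears in some bag (union = {a, b, c, d, e}); every edge is covered by a bag; and for each vertex v the set of bags containing v is connected in the bag tree. The decomposition is therefore valid. The largest bag has 4 vertices, so the width is 3.

Yes; width 3.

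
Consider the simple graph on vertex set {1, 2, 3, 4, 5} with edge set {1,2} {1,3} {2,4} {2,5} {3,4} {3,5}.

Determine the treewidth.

2

A width-2 tree decomposition is:
Bags: B1 = {2, 3, 4}  B2 = {1, 2, 3}  B3 = {2, 3, 5}
Tree: B1–B2, B2–B3
The largest bag has 3 vertices, giving width 2; this decomposition certifies tw(G) ≤ 2. For the lower bound, G contains the cycle 2–4–3–1–2, so G is not a forest; only forests have treewidth ≤ 1, hence tw(G) ≥ 2. Combining the bounds, tw(G) = 2.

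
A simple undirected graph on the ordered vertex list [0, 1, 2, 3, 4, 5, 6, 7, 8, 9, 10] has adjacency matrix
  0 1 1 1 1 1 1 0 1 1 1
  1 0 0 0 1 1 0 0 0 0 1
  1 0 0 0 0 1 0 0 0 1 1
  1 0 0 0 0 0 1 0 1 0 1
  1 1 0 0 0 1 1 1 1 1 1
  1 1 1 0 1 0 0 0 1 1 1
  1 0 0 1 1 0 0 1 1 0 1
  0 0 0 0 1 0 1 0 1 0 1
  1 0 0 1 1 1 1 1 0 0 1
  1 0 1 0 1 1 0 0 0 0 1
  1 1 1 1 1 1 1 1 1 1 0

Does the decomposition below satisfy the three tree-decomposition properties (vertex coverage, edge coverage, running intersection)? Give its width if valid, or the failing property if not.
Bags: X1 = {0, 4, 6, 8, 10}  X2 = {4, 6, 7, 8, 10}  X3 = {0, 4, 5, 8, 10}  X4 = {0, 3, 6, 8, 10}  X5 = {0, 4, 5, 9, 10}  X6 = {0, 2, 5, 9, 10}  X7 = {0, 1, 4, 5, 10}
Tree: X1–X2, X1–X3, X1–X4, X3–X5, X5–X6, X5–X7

Every vertex of G appears in some bag (union = {0, 1, 2, 3, 4, 5, 6, 7, 8, 9, 10}); every edge is covered by a bag; and for each vertex v the set of bags containing v is connected in the bag tree. The decomposition is therefore valid. The largest bag has 5 vertices, so the width is 4.

Yes; width 4.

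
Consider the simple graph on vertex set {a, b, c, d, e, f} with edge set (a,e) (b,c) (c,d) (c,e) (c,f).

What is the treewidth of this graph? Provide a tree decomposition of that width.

Treewidth 1.
One such decomposition:
Bags: B1 = {a, e}  B2 = {c, e}  B3 = {c, f}  B4 = {b, c}  B5 = {c, d}
Tree: B1–B2, B2–B3, B2–B4, B3–B5

The largest bag has 2 vertices, giving width 1; this decomposition certifies tw(G) ≤ 1. Since G has at least one edge (e.g. a–e), it is not an edgeless graph, so tw(G) ≥ 1. The upper and lower bounds meet at 1, so that is the treewidth.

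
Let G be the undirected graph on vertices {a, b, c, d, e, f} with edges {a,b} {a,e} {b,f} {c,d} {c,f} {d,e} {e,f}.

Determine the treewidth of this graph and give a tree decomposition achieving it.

Every bag has size at most 3, so the width is 3 − 1 = 2 and tw(G) ≤ 2. Since a–b–f–e–a is a cycle in G, G is not acyclic. Forests are exactly the graphs of treewidth ≤ 1, so tw(G) ≥ 2. Hence tw(G) = 2 exactly.

Treewidth 2.
Bags: B1 = {a, b, e}  B2 = {b, e, f}  B3 = {d, e, f}  B4 = {c, d, f}
Tree: B1–B2, B2–B3, B3–B4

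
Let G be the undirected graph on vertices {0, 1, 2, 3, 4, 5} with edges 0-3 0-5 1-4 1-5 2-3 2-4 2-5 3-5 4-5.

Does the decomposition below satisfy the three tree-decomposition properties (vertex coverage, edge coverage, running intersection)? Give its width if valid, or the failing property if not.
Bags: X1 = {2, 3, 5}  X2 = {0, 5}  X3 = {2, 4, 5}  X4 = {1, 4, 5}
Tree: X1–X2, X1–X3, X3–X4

A tree decomposition must satisfy three properties: every vertex lies in some bag; for every edge, both endpoints lie together in some bag; and for every vertex, the bags containing it form a connected subtree. Here edge (3,0) lies in no bag, so the decomposition is invalid.

No — edge (3,0) lies in no bag.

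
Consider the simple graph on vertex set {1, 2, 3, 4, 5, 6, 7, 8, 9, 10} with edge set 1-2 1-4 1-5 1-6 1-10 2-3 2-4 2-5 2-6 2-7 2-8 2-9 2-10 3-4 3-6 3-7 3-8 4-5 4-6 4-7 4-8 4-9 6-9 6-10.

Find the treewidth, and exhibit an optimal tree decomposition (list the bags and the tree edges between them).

Treewidth 3.
One such decomposition:
Bags: B1 = {1, 2, 4, 6}  B2 = {1, 2, 4, 5}  B3 = {2, 4, 6, 9}  B4 = {1, 2, 6, 10}  B5 = {2, 3, 4, 6}  B6 = {2, 3, 4, 8}  B7 = {2, 3, 4, 7}
Tree: B1–B2, B1–B3, B1–B4, B3–B5, B5–B6, B5–B7

Each bag holds 4 vertices, so the decomposition has width 3, which upper-bounds the treewidth. Conversely, {1, 2, 6, 10} is a clique of size 4, and the vertices of any clique must share a bag in every tree decomposition; so some bag has ≥ 4 vertices and tw(G) ≥ 3. Hence tw(G) = 3 exactly.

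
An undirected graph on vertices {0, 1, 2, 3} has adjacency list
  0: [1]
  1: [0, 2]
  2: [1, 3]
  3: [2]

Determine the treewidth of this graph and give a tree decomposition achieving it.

Every bag has size at most 2, so the width is 2 − 1 = 1 and tw(G) ≤ 1. Since G has at least one edge (e.g. 1–0), it is not an edgeless graph, so tw(G) ≥ 1. Hence tw(G) = 1 exactly.

Treewidth 1.
Bags: B1 = {0, 1}  B2 = {1, 2}  B3 = {2, 3}
Tree: B1–B2, B2–B3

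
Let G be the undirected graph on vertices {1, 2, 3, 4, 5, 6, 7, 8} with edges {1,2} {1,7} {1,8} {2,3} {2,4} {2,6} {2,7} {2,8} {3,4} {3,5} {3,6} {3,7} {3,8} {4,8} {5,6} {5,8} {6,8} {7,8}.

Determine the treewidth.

A width-3 tree decomposition is:
Bags: B1 = {2, 3, 4, 8}  B2 = {2, 3, 7, 8}  B3 = {2, 3, 6, 8}  B4 = {1, 2, 7, 8}  B5 = {3, 5, 6, 8}
Tree: B1–B2, B2–B3, B2–B4, B3–B5
Every bag has size at most 4, so the width is 4 − 1 = 3 and tw(G) ≤ 3. Conversely, {1, 2, 7, 8} is a clique of size 4, and the vertices of any clique must share a bag in every tree decomposition; so some bag has ≥ 4 vertices and tw(G) ≥ 3. The upper and lower bounds meet at 3, so that is the treewidth.

3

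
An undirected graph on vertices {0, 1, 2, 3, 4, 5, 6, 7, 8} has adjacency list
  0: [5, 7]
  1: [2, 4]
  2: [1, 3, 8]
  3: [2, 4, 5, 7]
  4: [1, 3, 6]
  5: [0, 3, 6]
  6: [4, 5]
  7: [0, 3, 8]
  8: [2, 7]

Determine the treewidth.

3

A width-3 tree decomposition is:
Bags: B1 = {1, 2, 7, 8}  B2 = {1, 2, 3, 7}  B3 = {1, 3, 4, 7}  B4 = {0, 3, 4, 7}  B5 = {0, 3, 4, 5}  B6 = {0, 4, 5, 6}
Tree: B1–B2, B2–B3, B3–B4, B4–B5, B5–B6
Each bag holds 4 vertices, so the decomposition has width 3, which upper-bounds the treewidth. For the lower bound: the 4 vertex sets {1,2,8}, {7}, {3}, {0,4,5,6} are disjoint, each induces a connected subgraph, and every pair is joined by at least one edge of G. Contracting each set to a single vertex therefore yields K_{4} as a minor, and since treewidth is minor-monotone, tw(G) ≥ tw(K_{4}) = 3. Therefore the treewidth is 3.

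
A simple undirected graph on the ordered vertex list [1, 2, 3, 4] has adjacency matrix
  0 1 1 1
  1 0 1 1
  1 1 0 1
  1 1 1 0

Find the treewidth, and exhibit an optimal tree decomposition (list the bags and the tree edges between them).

Treewidth 3.
One optimal decomposition is:
Bags: B1 = {1, 2, 3, 4}
Tree: (single bag)

A single bag containing all 4 vertices is trivially a valid decomposition of width 3. For the lower bound, the 4 vertices {1, 2, 3, 4} are pairwise adjacent, and any tree decomposition puts a clique entirely inside one bag — forcing width ≥ 3. Hence tw(G) = 3 exactly.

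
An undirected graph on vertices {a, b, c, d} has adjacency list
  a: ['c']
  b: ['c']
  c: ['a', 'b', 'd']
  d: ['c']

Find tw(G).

1

A width-1 tree decomposition is:
Bags: B1 = {c, d}  B2 = {a, c}  B3 = {b, c}
Tree: B1–B2, B2–B3
The largest bag has 2 vertices, giving width 1; this decomposition certifies tw(G) ≤ 1. Since G has at least one edge (e.g. d–c), it is not an edgeless graph, so tw(G) ≥ 1. The upper and lower bounds meet at 1, so that is the treewidth.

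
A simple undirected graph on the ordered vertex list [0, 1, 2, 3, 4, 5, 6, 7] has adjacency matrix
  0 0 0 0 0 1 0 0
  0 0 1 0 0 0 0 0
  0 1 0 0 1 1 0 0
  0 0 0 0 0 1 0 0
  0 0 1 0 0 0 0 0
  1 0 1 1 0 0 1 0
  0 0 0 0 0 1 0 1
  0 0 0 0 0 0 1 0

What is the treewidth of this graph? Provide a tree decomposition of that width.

Treewidth 1.
One such decomposition:
Bags: B1 = {2, 5}  B2 = {5, 6}  B3 = {3, 5}  B4 = {6, 7}  B5 = {2, 4}  B6 = {0, 5}  B7 = {1, 2}
Tree: B1–B2, B2–B3, B2–B4, B1–B5, B2–B6, B5–B7

Each bag holds 2 vertices, so the decomposition has width 1, which upper-bounds the treewidth. Since G has at least one edge (e.g. 5–2), it is not an edgeless graph, so tw(G) ≥ 1. Hence tw(G) = 1 exactly.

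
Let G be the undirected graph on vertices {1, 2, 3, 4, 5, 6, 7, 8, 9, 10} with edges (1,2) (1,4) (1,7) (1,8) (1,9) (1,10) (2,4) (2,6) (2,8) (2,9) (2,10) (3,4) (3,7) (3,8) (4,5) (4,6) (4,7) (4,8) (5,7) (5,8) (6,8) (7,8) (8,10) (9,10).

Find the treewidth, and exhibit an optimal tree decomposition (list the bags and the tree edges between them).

Every bag has size at most 4, so the width is 4 − 1 = 3 and tw(G) ≤ 3. On the other hand G contains the 4-clique {1, 2, 8, 10}. A clique must lie in a single bag of any decomposition, so no decomposition can have width below 3. The upper and lower bounds meet at 3, so that is the treewidth.

Treewidth 3.
One optimal decomposition is:
Bags: B1 = {1, 2, 4, 8}  B2 = {2, 4, 6, 8}  B3 = {1, 4, 7, 8}  B4 = {1, 2, 8, 10}  B5 = {1, 2, 9, 10}  B6 = {3, 4, 7, 8}  B7 = {4, 5, 7, 8}
Tree: B1–B2, B1–B3, B1–B4, B4–B5, B3–B6, B6–B7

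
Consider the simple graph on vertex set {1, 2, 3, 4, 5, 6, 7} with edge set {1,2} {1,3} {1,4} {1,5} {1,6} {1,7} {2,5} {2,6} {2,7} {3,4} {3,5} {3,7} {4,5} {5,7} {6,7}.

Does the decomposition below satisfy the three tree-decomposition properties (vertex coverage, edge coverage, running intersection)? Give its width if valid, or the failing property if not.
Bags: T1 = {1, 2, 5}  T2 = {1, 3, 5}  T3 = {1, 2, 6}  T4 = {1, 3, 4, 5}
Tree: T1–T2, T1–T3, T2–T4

A tree decomposition must satisfy three properties: every vertex lies in some bag; for every edge, both endpoints lie together in some bag; and for every vertex, the bags containing it form a connected subtree. Here vertex 7 appears in no bag, so the decomposition is invalid.

No — vertex 7 appears in no bag.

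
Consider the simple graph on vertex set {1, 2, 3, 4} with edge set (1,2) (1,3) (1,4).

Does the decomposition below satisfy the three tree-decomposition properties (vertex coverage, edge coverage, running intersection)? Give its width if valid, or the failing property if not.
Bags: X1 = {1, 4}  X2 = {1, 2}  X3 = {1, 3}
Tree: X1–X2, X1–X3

Yes; width 1.

Checking the three conditions: (i) the bags cover all of {1, 2, 3, 4}; (ii) for each edge, some bag contains both endpoints; (iii) the bags containing any fixed vertex form a subtree. All hold, so the decomposition is valid with width 2 − 1 = 1.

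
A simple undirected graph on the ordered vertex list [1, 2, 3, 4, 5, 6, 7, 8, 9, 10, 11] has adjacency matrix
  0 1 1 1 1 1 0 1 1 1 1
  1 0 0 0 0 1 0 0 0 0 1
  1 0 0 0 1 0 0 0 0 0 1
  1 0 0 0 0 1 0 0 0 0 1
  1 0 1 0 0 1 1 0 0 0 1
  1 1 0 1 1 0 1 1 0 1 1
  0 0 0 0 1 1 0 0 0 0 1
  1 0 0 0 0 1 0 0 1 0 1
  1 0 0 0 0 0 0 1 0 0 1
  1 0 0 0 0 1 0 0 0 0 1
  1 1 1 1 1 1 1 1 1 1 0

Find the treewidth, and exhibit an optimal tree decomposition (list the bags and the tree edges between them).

Each bag holds 4 vertices, so the decomposition has width 3, which upper-bounds the treewidth. Conversely, {1, 8, 9, 11} is a clique of size 4, and the vertices of any clique must share a bag in every tree decomposition; so some bag has ≥ 4 vertices and tw(G) ≥ 3. The upper and lower bounds meet at 3, so that is the treewidth.

Treewidth 3.
One optimal decomposition is:
Bags: B1 = {1, 6, 8, 11}  B2 = {1, 5, 6, 11}  B3 = {1, 8, 9, 11}  B4 = {1, 4, 6, 11}  B5 = {1, 6, 10, 11}  B6 = {5, 6, 7, 11}  B7 = {1, 2, 6, 11}  B8 = {1, 3, 5, 11}
Tree: B1–B2, B1–B3, B2–B4, B1–B5, B2–B6, B5–B7, B2–B8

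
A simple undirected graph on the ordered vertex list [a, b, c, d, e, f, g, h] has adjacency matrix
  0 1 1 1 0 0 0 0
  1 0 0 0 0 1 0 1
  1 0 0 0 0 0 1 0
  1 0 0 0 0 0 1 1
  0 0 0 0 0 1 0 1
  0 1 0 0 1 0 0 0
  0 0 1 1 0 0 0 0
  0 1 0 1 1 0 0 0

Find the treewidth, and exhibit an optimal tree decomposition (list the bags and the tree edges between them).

Each bag holds 3 vertices, so the decomposition has width 2, which upper-bounds the treewidth. For the lower bound, G contains the cycle g–c–a–d–g, so G is not a forest; only forests have treewidth ≤ 1, hence tw(G) ≥ 2. The upper and lower bounds meet at 2, so that is the treewidth.

Treewidth 2.
Bags: B1 = {c, d, g}  B2 = {a, c, d}  B3 = {a, d, h}  B4 = {a, b, h}  B5 = {b, e, h}  B6 = {b, e, f}
Tree: B1–B2, B2–B3, B3–B4, B4–B5, B5–B6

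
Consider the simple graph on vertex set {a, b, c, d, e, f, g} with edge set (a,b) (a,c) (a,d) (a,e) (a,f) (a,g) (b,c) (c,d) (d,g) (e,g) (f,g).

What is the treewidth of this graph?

2

A width-2 tree decomposition is:
Bags: B1 = {a, d, g}  B2 = {a, f, g}  B3 = {a, c, d}  B4 = {a, e, g}  B5 = {a, b, c}
Tree: B1–B2, B1–B3, B1–B4, B3–B5
Every bag has size at most 3, so the width is 3 − 1 = 2 and tw(G) ≤ 2. Conversely, {a, d, g} is a clique of size 3, and the vertices of any clique must share a bag in every tree decomposition; so some bag has ≥ 3 vertices and tw(G) ≥ 2. Combining the bounds, tw(G) = 2.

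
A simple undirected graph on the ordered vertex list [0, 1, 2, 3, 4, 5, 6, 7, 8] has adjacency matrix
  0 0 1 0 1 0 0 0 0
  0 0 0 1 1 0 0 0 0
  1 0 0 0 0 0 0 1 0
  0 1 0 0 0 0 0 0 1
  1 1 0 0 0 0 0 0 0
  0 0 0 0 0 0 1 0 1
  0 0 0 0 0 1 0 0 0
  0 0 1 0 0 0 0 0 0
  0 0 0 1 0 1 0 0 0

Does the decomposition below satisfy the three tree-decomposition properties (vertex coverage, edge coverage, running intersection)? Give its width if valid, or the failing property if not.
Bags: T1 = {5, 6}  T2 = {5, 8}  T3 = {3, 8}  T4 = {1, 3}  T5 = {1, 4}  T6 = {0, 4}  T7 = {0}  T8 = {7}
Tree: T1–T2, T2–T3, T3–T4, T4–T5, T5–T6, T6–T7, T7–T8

No — vertex 2 appears in no bag.

A tree decomposition must satisfy three properties: every vertex lies in some bag; for every edge, both endpoints lie together in some bag; and for every vertex, the bags containing it form a connected subtree. Here vertex 2 appears in no bag, so the decomposition is invalid.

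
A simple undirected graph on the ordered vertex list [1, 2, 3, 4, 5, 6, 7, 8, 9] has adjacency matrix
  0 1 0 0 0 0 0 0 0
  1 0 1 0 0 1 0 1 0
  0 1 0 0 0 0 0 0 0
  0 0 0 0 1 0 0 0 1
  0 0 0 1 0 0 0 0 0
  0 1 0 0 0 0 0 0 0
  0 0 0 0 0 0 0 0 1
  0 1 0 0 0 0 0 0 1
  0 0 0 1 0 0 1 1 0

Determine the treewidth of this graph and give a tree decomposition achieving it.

Treewidth 1.
One such decomposition:
Bags: B1 = {4, 9}  B2 = {8, 9}  B3 = {2, 8}  B4 = {4, 5}  B5 = {7, 9}  B6 = {2, 6}  B7 = {2, 3}  B8 = {1, 2}
Tree: B1–B2, B2–B3, B1–B4, B1–B5, B3–B6, B6–B7, B6–B8

Each bag holds 2 vertices, so the decomposition has width 1, which upper-bounds the treewidth. Any graph with an edge has treewidth ≥ 1, and G has the edge 9–4. Therefore the treewidth is 1.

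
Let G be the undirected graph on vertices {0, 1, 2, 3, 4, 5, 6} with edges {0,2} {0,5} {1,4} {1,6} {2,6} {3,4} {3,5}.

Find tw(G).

2

A width-2 tree decomposition is:
Bags: B1 = {0, 3, 5}  B2 = {0, 2, 3}  B3 = {2, 3, 6}  B4 = {1, 3, 6}  B5 = {1, 3, 4}
Tree: B1–B2, B2–B3, B3–B4, B4–B5
Each bag holds 3 vertices, so the decomposition has width 2, which upper-bounds the treewidth. Since 3–5–0–2–6–1–4–3 is a cycle in G, G is not acyclic. Forests are exactly the graphs of treewidth ≤ 1, so tw(G) ≥ 2. Combining the bounds, tw(G) = 2.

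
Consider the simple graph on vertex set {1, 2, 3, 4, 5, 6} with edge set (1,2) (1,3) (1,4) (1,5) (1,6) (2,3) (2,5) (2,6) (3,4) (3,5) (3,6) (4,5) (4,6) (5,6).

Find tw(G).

A width-4 tree decomposition is:
Bags: B1 = {1, 2, 3, 5, 6}  B2 = {1, 3, 4, 5, 6}
Tree: B1–B2
The largest bag has 5 vertices, giving width 4; this decomposition certifies tw(G) ≤ 4. On the other hand G contains the 5-clique {1, 2, 3, 5, 6}. A clique must lie in a single bag of any decomposition, so no decomposition can have width below 4. Combining the bounds, tw(G) = 4.

4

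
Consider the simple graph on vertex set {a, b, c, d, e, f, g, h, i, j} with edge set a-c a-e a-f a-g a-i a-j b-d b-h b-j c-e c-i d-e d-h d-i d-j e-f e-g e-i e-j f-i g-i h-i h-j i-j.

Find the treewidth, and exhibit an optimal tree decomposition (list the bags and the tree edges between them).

Treewidth 3.
One optimal decomposition is:
Bags: B1 = {d, e, i, j}  B2 = {a, e, i, j}  B3 = {d, h, i, j}  B4 = {a, e, g, i}  B5 = {a, e, f, i}  B6 = {b, d, h, j}  B7 = {a, c, e, i}
Tree: B1–B2, B1–B3, B2–B4, B2–B5, B3–B6, B2–B7

The largest bag has 4 vertices, giving width 3; this decomposition certifies tw(G) ≤ 3. Conversely, {b, d, h, j} is a clique of size 4, and the vertices of any clique must share a bag in every tree decomposition; so some bag has ≥ 4 vertices and tw(G) ≥ 3. Therefore the treewidth is 3.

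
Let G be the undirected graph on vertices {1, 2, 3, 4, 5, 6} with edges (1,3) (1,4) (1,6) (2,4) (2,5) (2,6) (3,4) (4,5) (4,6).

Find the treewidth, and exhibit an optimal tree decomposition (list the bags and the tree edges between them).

Each bag holds 3 vertices, so the decomposition has width 2, which upper-bounds the treewidth. On the other hand G contains the 3-clique {1, 3, 4}. A clique must lie in a single bag of any decomposition, so no decomposition can have width below 2. Hence tw(G) = 2 exactly.

Treewidth 2.
One such decomposition:
Bags: B1 = {1, 4, 6}  B2 = {1, 3, 4}  B3 = {2, 4, 6}  B4 = {2, 4, 5}
Tree: B1–B2, B1–B3, B3–B4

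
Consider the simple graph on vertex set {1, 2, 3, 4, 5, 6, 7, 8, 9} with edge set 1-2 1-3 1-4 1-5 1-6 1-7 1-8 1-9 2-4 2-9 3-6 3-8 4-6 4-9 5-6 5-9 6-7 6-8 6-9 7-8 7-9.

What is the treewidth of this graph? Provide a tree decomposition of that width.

Treewidth 3.
One optimal decomposition is:
Bags: B1 = {1, 6, 7, 9}  B2 = {1, 4, 6, 9}  B3 = {1, 2, 4, 9}  B4 = {1, 5, 6, 9}  B5 = {1, 6, 7, 8}  B6 = {1, 3, 6, 8}
Tree: B1–B2, B2–B3, B1–B4, B1–B5, B5–B6

Every bag has size at most 4, so the width is 4 − 1 = 3 and tw(G) ≤ 3. For the lower bound, the 4 vertices {1, 2, 4, 9} are pairwise adjacent, and any tree decomposition puts a clique entirely inside one bag — forcing width ≥ 3. Hence tw(G) = 3 exactly.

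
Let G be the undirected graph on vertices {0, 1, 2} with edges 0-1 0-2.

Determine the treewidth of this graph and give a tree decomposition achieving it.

The largest bag has 2 vertices, giving width 1; this decomposition certifies tw(G) ≤ 1. G has an edge, so its treewidth is at least 1. Hence tw(G) = 1 exactly.

Treewidth 1.
Bags: B1 = {0, 1}  B2 = {0, 2}
Tree: B1–B2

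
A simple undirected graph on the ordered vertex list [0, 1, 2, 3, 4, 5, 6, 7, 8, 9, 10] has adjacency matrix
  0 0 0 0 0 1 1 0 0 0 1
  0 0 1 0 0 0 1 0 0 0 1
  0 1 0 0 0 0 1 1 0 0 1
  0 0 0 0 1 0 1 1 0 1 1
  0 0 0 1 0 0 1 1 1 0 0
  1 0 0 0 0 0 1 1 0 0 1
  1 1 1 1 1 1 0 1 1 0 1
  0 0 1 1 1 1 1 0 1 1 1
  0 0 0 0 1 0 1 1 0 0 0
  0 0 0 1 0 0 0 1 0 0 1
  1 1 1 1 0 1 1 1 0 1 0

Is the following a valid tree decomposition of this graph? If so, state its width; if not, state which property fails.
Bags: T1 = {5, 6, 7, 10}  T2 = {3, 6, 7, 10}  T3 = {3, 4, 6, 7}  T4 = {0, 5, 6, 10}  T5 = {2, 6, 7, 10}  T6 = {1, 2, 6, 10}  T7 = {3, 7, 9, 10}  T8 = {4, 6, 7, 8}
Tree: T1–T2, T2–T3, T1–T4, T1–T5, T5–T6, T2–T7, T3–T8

Yes; width 3.

Checking the three conditions: (i) the bags cover all of {0, 1, 2, 3, 4, 5, 6, 7, 8, 9, 10}; (ii) for each edge, some bag contains both endpoints; (iii) the bags containing any fixed vertex form a subtree. All hold, so the decomposition is valid with width 4 − 1 = 3.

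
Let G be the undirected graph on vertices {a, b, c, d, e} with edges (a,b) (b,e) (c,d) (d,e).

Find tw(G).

A width-1 tree decomposition is:
Bags: B1 = {a, b}  B2 = {b, e}  B3 = {d, e}  B4 = {c, d}
Tree: B1–B2, B2–B3, B3–B4
Each bag holds 2 vertices, so the decomposition has width 1, which upper-bounds the treewidth. Since G has at least one edge (e.g. a–b), it is not an edgeless graph, so tw(G) ≥ 1. Combining the bounds, tw(G) = 1.

1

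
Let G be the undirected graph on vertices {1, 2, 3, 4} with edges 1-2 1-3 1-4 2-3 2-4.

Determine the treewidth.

A width-2 tree decomposition is:
Bags: B1 = {1, 2, 4}  B2 = {1, 2, 3}
Tree: B1–B2
Each bag holds 3 vertices, so the decomposition has width 2, which upper-bounds the treewidth. For the lower bound, the 3 vertices {1, 2, 3} are pairwise adjacent, and any tree decomposition puts a clique entirely inside one bag — forcing width ≥ 2. Combining the bounds, tw(G) = 2.

2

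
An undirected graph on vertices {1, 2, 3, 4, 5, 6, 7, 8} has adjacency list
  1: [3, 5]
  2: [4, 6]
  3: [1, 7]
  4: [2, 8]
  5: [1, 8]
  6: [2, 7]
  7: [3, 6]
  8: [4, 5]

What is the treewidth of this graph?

2

A width-2 tree decomposition is:
Bags: B1 = {2, 4, 8}  B2 = {2, 6, 8}  B3 = {6, 7, 8}  B4 = {3, 7, 8}  B5 = {1, 3, 8}  B6 = {1, 5, 8}
Tree: B1–B2, B2–B3, B3–B4, B4–B5, B5–B6
The largest bag has 3 vertices, giving width 2; this decomposition certifies tw(G) ≤ 2. For the lower bound, G contains the cycle 8–4–2–6–7–3–1–5–8, so G is not a forest; only forests have treewidth ≤ 1, hence tw(G) ≥ 2. Therefore the treewidth is 2.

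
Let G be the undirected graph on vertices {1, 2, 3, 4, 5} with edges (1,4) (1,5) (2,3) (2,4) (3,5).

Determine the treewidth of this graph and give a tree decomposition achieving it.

Each bag holds 3 vertices, so the decomposition has width 2, which upper-bounds the treewidth. The edges 1–5–3–2–4–1 form a cycle, so G is not a tree and its treewidth is at least 2. Therefore the treewidth is 2.

Treewidth 2.
One such decomposition:
Bags: B1 = {1, 3, 5}  B2 = {1, 2, 3}  B3 = {1, 2, 4}
Tree: B1–B2, B2–B3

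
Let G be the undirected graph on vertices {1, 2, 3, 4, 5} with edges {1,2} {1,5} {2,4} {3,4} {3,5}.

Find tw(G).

2

A width-2 tree decomposition is:
Bags: B1 = {1, 2, 4}  B2 = {1, 4, 5}  B3 = {3, 4, 5}
Tree: B1–B2, B2–B3
Every bag has size at most 3, so the width is 3 − 1 = 2 and tw(G) ≤ 2. For the lower bound, G contains the cycle 4–2–1–5–3–4, so G is not a forest; only forests have treewidth ≤ 1, hence tw(G) ≥ 2. Combining the bounds, tw(G) = 2.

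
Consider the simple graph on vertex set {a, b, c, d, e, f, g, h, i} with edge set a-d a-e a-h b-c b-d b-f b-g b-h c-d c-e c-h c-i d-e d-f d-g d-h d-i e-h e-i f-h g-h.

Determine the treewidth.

3

A width-3 tree decomposition is:
Bags: B1 = {b, c, d, h}  B2 = {b, d, f, h}  B3 = {b, d, g, h}  B4 = {c, d, e, h}  B5 = {c, d, e, i}  B6 = {a, d, e, h}
Tree: B1–B2, B2–B3, B1–B4, B4–B5, B4–B6
Every bag has size at most 4, so the width is 4 − 1 = 3 and tw(G) ≤ 3. On the other hand G contains the 4-clique {c, d, e, h}. A clique must lie in a single bag of any decomposition, so no decomposition can have width below 3. Hence tw(G) = 3 exactly.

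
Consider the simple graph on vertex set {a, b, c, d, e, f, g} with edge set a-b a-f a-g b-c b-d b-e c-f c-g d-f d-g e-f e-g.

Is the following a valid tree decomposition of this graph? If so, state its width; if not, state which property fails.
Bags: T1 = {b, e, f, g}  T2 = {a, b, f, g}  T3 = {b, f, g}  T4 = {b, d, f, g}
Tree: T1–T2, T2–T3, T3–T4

A tree decomposition must satisfy three properties: every vertex lies in some bag; for every edge, both endpoints lie together in some bag; and for every vertex, the bags containing it form a connected subtree. Here vertex c appears in no bag, so the decomposition is invalid.

No — vertex c appears in no bag.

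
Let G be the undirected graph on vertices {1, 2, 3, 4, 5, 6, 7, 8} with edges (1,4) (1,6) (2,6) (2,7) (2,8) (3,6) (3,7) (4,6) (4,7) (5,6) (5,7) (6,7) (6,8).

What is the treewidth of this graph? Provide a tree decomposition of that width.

Every bag has size at most 3, so the width is 3 − 1 = 2 and tw(G) ≤ 2. For the lower bound, the 3 vertices {2, 6, 8} are pairwise adjacent, and any tree decomposition puts a clique entirely inside one bag — forcing width ≥ 2. Therefore the treewidth is 2.

Treewidth 2.
One such decomposition:
Bags: B1 = {3, 6, 7}  B2 = {5, 6, 7}  B3 = {4, 6, 7}  B4 = {2, 6, 7}  B5 = {1, 4, 6}  B6 = {2, 6, 8}
Tree: B1–B2, B1–B3, B1–B4, B3–B5, B4–B6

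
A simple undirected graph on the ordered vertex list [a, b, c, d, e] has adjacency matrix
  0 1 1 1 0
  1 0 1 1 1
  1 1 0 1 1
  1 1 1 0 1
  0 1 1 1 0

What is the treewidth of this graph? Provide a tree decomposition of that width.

Treewidth 3.
Bags: B1 = {a, b, c, d}  B2 = {b, c, d, e}
Tree: B1–B2

Every bag has size at most 4, so the width is 4 − 1 = 3 and tw(G) ≤ 3. For the lower bound, the 4 vertices {b, c, d, e} are pairwise adjacent, and any tree decomposition puts a clique entirely inside one bag — forcing width ≥ 3. Hence tw(G) = 3 exactly.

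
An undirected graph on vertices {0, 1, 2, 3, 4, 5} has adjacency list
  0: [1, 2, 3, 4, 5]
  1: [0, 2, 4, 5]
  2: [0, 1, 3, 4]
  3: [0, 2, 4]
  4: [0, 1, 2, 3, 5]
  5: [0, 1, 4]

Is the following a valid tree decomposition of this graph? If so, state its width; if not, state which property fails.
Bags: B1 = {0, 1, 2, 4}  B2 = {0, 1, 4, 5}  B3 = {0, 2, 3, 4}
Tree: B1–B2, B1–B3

Yes; width 3.

Every vertex of G appears in some bag (union = {0, 1, 2, 3, 4, 5}); every edge is covered by a bag; and for each vertex v the set of bags containing v is connected in the bag tree. The decomposition is therefore valid. The largest bag has 4 vertices, so the width is 3.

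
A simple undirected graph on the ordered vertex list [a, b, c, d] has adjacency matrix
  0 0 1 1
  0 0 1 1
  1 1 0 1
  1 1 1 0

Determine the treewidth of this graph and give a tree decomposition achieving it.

Treewidth 2.
One such decomposition:
Bags: B1 = {a, c, d}  B2 = {b, c, d}
Tree: B1–B2

Each bag holds 3 vertices, so the decomposition has width 2, which upper-bounds the treewidth. On the other hand G contains the 3-clique {a, c, d}. A clique must lie in a single bag of any decomposition, so no decomposition can have width below 2. Combining the bounds, tw(G) = 2.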